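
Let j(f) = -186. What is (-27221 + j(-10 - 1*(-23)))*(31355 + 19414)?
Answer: -1391425983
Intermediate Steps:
(-27221 + j(-10 - 1*(-23)))*(31355 + 19414) = (-27221 - 186)*(31355 + 19414) = -27407*50769 = -1391425983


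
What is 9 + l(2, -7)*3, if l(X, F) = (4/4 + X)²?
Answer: 36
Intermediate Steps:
l(X, F) = (1 + X)² (l(X, F) = (4*(¼) + X)² = (1 + X)²)
9 + l(2, -7)*3 = 9 + (1 + 2)²*3 = 9 + 3²*3 = 9 + 9*3 = 9 + 27 = 36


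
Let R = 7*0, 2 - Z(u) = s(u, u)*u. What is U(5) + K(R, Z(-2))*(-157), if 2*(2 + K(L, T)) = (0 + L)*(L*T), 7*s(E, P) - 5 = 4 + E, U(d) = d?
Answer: 319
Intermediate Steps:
s(E, P) = 9/7 + E/7 (s(E, P) = 5/7 + (4 + E)/7 = 5/7 + (4/7 + E/7) = 9/7 + E/7)
Z(u) = 2 - u*(9/7 + u/7) (Z(u) = 2 - (9/7 + u/7)*u = 2 - u*(9/7 + u/7))
R = 0
K(L, T) = -2 + T*L²/2 (K(L, T) = -2 + ((0 + L)*(L*T))/2 = -2 + (L*(L*T))/2 = -2 + (T*L²)/2 = -2 + T*L²/2)
U(5) + K(R, Z(-2))*(-157) = 5 + (-2 + (½)*(2 - ⅐*(-2)*(9 - 2))*0²)*(-157) = 5 + (-2 + (½)*(2 - ⅐*(-2)*7)*0)*(-157) = 5 + (-2 + (½)*(2 + 2)*0)*(-157) = 5 + (-2 + (½)*4*0)*(-157) = 5 + (-2 + 0)*(-157) = 5 - 2*(-157) = 5 + 314 = 319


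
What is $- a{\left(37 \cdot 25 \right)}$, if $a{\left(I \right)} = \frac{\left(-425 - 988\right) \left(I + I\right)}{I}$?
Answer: $2826$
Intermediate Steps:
$a{\left(I \right)} = -2826$ ($a{\left(I \right)} = \frac{\left(-1413\right) 2 I}{I} = \frac{\left(-2826\right) I}{I} = -2826$)
$- a{\left(37 \cdot 25 \right)} = \left(-1\right) \left(-2826\right) = 2826$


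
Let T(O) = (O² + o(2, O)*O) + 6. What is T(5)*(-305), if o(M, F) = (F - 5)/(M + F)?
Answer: -9455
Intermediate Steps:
o(M, F) = (-5 + F)/(F + M)
T(O) = 6 + O² + O*(-5 + O)/(2 + O) (T(O) = (O² + ((-5 + O)/(O + 2))*O) + 6 = (O² + ((-5 + O)/(2 + O))*O) + 6 = (O² + O*(-5 + O)/(2 + O)) + 6 = 6 + O² + O*(-5 + O)/(2 + O))
T(5)*(-305) = ((12 + 5 + 5³ + 3*5²)/(2 + 5))*(-305) = ((12 + 5 + 125 + 3*25)/7)*(-305) = ((12 + 5 + 125 + 75)/7)*(-305) = ((⅐)*217)*(-305) = 31*(-305) = -9455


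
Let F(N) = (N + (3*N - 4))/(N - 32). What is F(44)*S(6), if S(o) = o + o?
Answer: 172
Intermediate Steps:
S(o) = 2*o
F(N) = (-4 + 4*N)/(-32 + N) (F(N) = (N + (-4 + 3*N))/(-32 + N) = (-4 + 4*N)/(-32 + N))
F(44)*S(6) = (4*(-1 + 44)/(-32 + 44))*(2*6) = (4*43/12)*12 = (4*(1/12)*43)*12 = (43/3)*12 = 172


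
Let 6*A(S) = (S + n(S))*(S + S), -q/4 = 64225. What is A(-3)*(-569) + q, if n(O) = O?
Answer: -260314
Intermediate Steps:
q = -256900 (q = -4*64225 = -256900)
A(S) = 2*S²/3 (A(S) = ((S + S)*(S + S))/6 = ((2*S)*(2*S))/6 = (4*S²)/6 = 2*S²/3)
A(-3)*(-569) + q = ((⅔)*(-3)²)*(-569) - 256900 = ((⅔)*9)*(-569) - 256900 = 6*(-569) - 256900 = -3414 - 256900 = -260314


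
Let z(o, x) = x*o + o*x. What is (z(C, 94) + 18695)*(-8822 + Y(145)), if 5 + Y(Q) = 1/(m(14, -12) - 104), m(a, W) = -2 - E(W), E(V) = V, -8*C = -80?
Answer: -17071879925/94 ≈ -1.8162e+8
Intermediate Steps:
C = 10 (C = -⅛*(-80) = 10)
z(o, x) = 2*o*x (z(o, x) = o*x + o*x = 2*o*x)
m(a, W) = -2 - W
Y(Q) = -471/94 (Y(Q) = -5 + 1/((-2 - 1*(-12)) - 104) = -5 + 1/((-2 + 12) - 104) = -5 + 1/(10 - 104) = -5 + 1/(-94) = -5 - 1/94 = -471/94)
(z(C, 94) + 18695)*(-8822 + Y(145)) = (2*10*94 + 18695)*(-8822 - 471/94) = (1880 + 18695)*(-829739/94) = 20575*(-829739/94) = -17071879925/94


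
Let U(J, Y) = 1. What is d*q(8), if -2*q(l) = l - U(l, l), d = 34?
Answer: -119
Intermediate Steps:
q(l) = 1/2 - l/2 (q(l) = -(l - 1*1)/2 = -(l - 1)/2 = -(-1 + l)/2 = 1/2 - l/2)
d*q(8) = 34*(1/2 - 1/2*8) = 34*(1/2 - 4) = 34*(-7/2) = -119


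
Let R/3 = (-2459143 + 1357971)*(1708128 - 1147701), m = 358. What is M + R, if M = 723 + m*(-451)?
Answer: -1851379722067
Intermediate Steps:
M = -160735 (M = 723 + 358*(-451) = 723 - 161458 = -160735)
R = -1851379561332 (R = 3*((-2459143 + 1357971)*(1708128 - 1147701)) = 3*(-1101172*560427) = 3*(-617126520444) = -1851379561332)
M + R = -160735 - 1851379561332 = -1851379722067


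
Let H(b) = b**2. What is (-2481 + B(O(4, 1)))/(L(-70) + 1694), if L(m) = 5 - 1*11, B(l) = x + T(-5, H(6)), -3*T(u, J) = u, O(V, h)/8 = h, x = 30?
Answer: -1837/1266 ≈ -1.4510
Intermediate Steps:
O(V, h) = 8*h
T(u, J) = -u/3
B(l) = 95/3 (B(l) = 30 - 1/3*(-5) = 30 + 5/3 = 95/3)
L(m) = -6 (L(m) = 5 - 11 = -6)
(-2481 + B(O(4, 1)))/(L(-70) + 1694) = (-2481 + 95/3)/(-6 + 1694) = -7348/3/1688 = -7348/3*1/1688 = -1837/1266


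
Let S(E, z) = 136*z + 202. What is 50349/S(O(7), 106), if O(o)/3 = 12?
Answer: 50349/14618 ≈ 3.4443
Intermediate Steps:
O(o) = 36 (O(o) = 3*12 = 36)
S(E, z) = 202 + 136*z
50349/S(O(7), 106) = 50349/(202 + 136*106) = 50349/(202 + 14416) = 50349/14618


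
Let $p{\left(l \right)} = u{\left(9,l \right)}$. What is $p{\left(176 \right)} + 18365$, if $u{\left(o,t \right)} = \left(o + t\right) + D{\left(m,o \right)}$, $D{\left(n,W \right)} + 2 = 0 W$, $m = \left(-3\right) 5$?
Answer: $18548$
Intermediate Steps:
$m = -15$
$D{\left(n,W \right)} = -2$ ($D{\left(n,W \right)} = -2 + 0 W = -2 + 0 = -2$)
$u{\left(o,t \right)} = -2 + o + t$ ($u{\left(o,t \right)} = \left(o + t\right) - 2 = -2 + o + t$)
$p{\left(l \right)} = 7 + l$ ($p{\left(l \right)} = -2 + 9 + l = 7 + l$)
$p{\left(176 \right)} + 18365 = \left(7 + 176\right) + 18365 = 183 + 18365 = 18548$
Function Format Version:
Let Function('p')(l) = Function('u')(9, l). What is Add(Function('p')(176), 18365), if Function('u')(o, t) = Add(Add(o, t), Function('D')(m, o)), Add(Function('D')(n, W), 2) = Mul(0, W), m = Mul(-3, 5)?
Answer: 18548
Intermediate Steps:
m = -15
Function('D')(n, W) = -2 (Function('D')(n, W) = Add(-2, Mul(0, W)) = Add(-2, 0) = -2)
Function('u')(o, t) = Add(-2, o, t) (Function('u')(o, t) = Add(Add(o, t), -2) = Add(-2, o, t))
Function('p')(l) = Add(7, l) (Function('p')(l) = Add(-2, 9, l) = Add(7, l))
Add(Function('p')(176), 18365) = Add(Add(7, 176), 18365) = Add(183, 18365) = 18548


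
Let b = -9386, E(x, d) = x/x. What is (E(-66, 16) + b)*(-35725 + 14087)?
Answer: 203072630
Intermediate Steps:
E(x, d) = 1
(E(-66, 16) + b)*(-35725 + 14087) = (1 - 9386)*(-35725 + 14087) = -9385*(-21638) = 203072630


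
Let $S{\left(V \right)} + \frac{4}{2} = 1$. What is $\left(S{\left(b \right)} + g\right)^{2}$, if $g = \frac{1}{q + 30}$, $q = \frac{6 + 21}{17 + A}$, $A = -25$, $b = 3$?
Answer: $\frac{42025}{45369} \approx 0.92629$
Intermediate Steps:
$S{\left(V \right)} = -1$ ($S{\left(V \right)} = -2 + 1 = -1$)
$q = - \frac{27}{8}$ ($q = \frac{6 + 21}{17 - 25} = \frac{27}{-8} = 27 \left(- \frac{1}{8}\right) = - \frac{27}{8} \approx -3.375$)
$g = \frac{8}{213}$ ($g = \frac{1}{- \frac{27}{8} + 30} = \frac{1}{\frac{213}{8}} = \frac{8}{213} \approx 0.037559$)
$\left(S{\left(b \right)} + g\right)^{2} = \left(-1 + \frac{8}{213}\right)^{2} = \left(- \frac{205}{213}\right)^{2} = \frac{42025}{45369}$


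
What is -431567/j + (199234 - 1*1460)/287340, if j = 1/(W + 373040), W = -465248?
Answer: 5717193914004007/143670 ≈ 3.9794e+10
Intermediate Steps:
j = -1/92208 (j = 1/(-465248 + 373040) = 1/(-92208) = -1/92208 ≈ -1.0845e-5)
-431567/j + (199234 - 1*1460)/287340 = -431567/(-1/92208) + (199234 - 1*1460)/287340 = -431567*(-92208) + (199234 - 1460)*(1/287340) = 39793929936 + 197774*(1/287340) = 39793929936 + 98887/143670 = 5717193914004007/143670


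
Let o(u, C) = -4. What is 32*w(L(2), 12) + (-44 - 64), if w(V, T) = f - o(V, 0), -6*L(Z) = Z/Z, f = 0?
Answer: 20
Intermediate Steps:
L(Z) = -1/6 (L(Z) = -Z/(6*Z) = -1/6*1 = -1/6)
w(V, T) = 4 (w(V, T) = 0 - 1*(-4) = 0 + 4 = 4)
32*w(L(2), 12) + (-44 - 64) = 32*4 + (-44 - 64) = 128 - 108 = 20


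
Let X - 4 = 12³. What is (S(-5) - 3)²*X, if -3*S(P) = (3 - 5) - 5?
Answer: 6928/9 ≈ 769.78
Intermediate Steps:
S(P) = 7/3 (S(P) = -((3 - 5) - 5)/3 = -(-2 - 5)/3 = -⅓*(-7) = 7/3)
X = 1732 (X = 4 + 12³ = 4 + 1728 = 1732)
(S(-5) - 3)²*X = (7/3 - 3)²*1732 = (-⅔)²*1732 = (4/9)*1732 = 6928/9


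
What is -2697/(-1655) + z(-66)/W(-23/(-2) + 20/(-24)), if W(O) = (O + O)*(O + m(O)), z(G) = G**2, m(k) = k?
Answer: 18982383/1694720 ≈ 11.201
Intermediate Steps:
W(O) = 4*O**2 (W(O) = (O + O)*(O + O) = (2*O)*(2*O) = 4*O**2)
-2697/(-1655) + z(-66)/W(-23/(-2) + 20/(-24)) = -2697/(-1655) + (-66)**2/((4*(-23/(-2) + 20/(-24))**2)) = -2697*(-1/1655) + 4356/((4*(-23*(-1/2) + 20*(-1/24))**2)) = 2697/1655 + 4356/((4*(23/2 - 5/6)**2)) = 2697/1655 + 4356/((4*(32/3)**2)) = 2697/1655 + 4356/((4*(1024/9))) = 2697/1655 + 4356/(4096/9) = 2697/1655 + 4356*(9/4096) = 2697/1655 + 9801/1024 = 18982383/1694720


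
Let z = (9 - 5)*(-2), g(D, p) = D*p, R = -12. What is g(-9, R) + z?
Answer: 100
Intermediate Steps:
z = -8 (z = 4*(-2) = -8)
g(-9, R) + z = -9*(-12) - 8 = 108 - 8 = 100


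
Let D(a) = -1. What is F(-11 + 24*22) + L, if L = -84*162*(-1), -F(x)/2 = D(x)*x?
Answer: 14642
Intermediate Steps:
F(x) = 2*x (F(x) = -(-2)*x = 2*x)
L = 13608 (L = -13608*(-1) = 13608)
F(-11 + 24*22) + L = 2*(-11 + 24*22) + 13608 = 2*(-11 + 528) + 13608 = 2*517 + 13608 = 1034 + 13608 = 14642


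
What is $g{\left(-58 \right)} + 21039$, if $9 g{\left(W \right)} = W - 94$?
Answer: $\frac{189199}{9} \approx 21022.0$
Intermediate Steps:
$g{\left(W \right)} = - \frac{94}{9} + \frac{W}{9}$ ($g{\left(W \right)} = \frac{W - 94}{9} = \frac{-94 + W}{9} = - \frac{94}{9} + \frac{W}{9}$)
$g{\left(-58 \right)} + 21039 = \left(- \frac{94}{9} + \frac{1}{9} \left(-58\right)\right) + 21039 = \left(- \frac{94}{9} - \frac{58}{9}\right) + 21039 = - \frac{152}{9} + 21039 = \frac{189199}{9}$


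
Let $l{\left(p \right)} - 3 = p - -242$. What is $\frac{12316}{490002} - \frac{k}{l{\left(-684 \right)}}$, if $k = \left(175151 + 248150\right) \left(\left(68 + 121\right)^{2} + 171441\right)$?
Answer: $\frac{21484598726275124}{107555439} \approx 1.9975 \cdot 10^{8}$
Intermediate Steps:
$l{\left(p \right)} = 245 + p$ ($l{\left(p \right)} = 3 + \left(p - -242\right) = 3 + \left(p + 242\right) = 3 + \left(242 + p\right) = 245 + p$)
$k = 87691881762$ ($k = 423301 \left(189^{2} + 171441\right) = 423301 \left(35721 + 171441\right) = 423301 \cdot 207162 = 87691881762$)
$\frac{12316}{490002} - \frac{k}{l{\left(-684 \right)}} = \frac{12316}{490002} - \frac{87691881762}{245 - 684} = 12316 \cdot \frac{1}{490002} - \frac{87691881762}{-439} = \frac{6158}{245001} - 87691881762 \left(- \frac{1}{439}\right) = \frac{6158}{245001} - - \frac{87691881762}{439} = \frac{6158}{245001} + \frac{87691881762}{439} = \frac{21484598726275124}{107555439}$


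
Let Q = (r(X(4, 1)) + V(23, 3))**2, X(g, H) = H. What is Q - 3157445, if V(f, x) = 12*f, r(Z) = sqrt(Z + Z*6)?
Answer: -3081262 + 552*sqrt(7) ≈ -3.0798e+6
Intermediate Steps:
r(Z) = sqrt(7)*sqrt(Z) (r(Z) = sqrt(Z + 6*Z) = sqrt(7*Z) = sqrt(7)*sqrt(Z))
Q = (276 + sqrt(7))**2 (Q = (sqrt(7)*sqrt(1) + 12*23)**2 = (sqrt(7)*1 + 276)**2 = (sqrt(7) + 276)**2 = (276 + sqrt(7))**2 ≈ 77644.)
Q - 3157445 = (276 + sqrt(7))**2 - 3157445 = -3157445 + (276 + sqrt(7))**2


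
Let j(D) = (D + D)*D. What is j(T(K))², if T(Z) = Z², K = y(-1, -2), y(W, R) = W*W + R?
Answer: 4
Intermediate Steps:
y(W, R) = R + W² (y(W, R) = W² + R = R + W²)
K = -1 (K = -2 + (-1)² = -2 + 1 = -1)
j(D) = 2*D² (j(D) = (2*D)*D = 2*D²)
j(T(K))² = (2*((-1)²)²)² = (2*1²)² = (2*1)² = 2² = 4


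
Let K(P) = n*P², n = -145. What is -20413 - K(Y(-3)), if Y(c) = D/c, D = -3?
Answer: -20268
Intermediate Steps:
Y(c) = -3/c
K(P) = -145*P²
-20413 - K(Y(-3)) = -20413 - (-145)*(-3/(-3))² = -20413 - (-145)*(-3*(-⅓))² = -20413 - (-145)*1² = -20413 - (-145) = -20413 - 1*(-145) = -20413 + 145 = -20268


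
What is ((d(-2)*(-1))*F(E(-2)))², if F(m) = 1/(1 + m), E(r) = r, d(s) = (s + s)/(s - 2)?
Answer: 1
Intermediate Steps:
d(s) = 2*s/(-2 + s) (d(s) = (2*s)/(-2 + s) = 2*s/(-2 + s))
((d(-2)*(-1))*F(E(-2)))² = (((2*(-2)/(-2 - 2))*(-1))/(1 - 2))² = (((2*(-2)/(-4))*(-1))/(-1))² = (((2*(-2)*(-¼))*(-1))*(-1))² = ((1*(-1))*(-1))² = (-1*(-1))² = 1² = 1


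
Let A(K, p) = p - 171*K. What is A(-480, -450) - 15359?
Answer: 66271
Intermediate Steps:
A(K, p) = p - 171*K
A(-480, -450) - 15359 = (-450 - 171*(-480)) - 15359 = (-450 + 82080) - 15359 = 81630 - 15359 = 66271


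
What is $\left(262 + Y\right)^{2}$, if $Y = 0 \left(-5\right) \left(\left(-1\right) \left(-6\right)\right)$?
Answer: $68644$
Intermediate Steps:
$Y = 0$ ($Y = 0 \cdot 6 = 0$)
$\left(262 + Y\right)^{2} = \left(262 + 0\right)^{2} = 262^{2} = 68644$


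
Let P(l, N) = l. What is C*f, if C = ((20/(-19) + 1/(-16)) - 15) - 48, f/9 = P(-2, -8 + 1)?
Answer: 175419/152 ≈ 1154.1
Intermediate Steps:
f = -18 (f = 9*(-2) = -18)
C = -19491/304 (C = ((20*(-1/19) + 1*(-1/16)) - 15) - 48 = ((-20/19 - 1/16) - 15) - 48 = (-339/304 - 15) - 48 = -4899/304 - 48 = -19491/304 ≈ -64.115)
C*f = -19491/304*(-18) = 175419/152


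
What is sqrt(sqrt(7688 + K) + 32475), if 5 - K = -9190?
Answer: sqrt(32475 + sqrt(16883)) ≈ 180.57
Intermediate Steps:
K = 9195 (K = 5 - 1*(-9190) = 5 + 9190 = 9195)
sqrt(sqrt(7688 + K) + 32475) = sqrt(sqrt(7688 + 9195) + 32475) = sqrt(sqrt(16883) + 32475) = sqrt(32475 + sqrt(16883))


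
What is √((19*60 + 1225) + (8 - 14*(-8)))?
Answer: √2485 ≈ 49.850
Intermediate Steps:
√((19*60 + 1225) + (8 - 14*(-8))) = √((1140 + 1225) + (8 + 112)) = √(2365 + 120) = √2485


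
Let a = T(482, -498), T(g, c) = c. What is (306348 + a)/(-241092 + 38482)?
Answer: -30585/20261 ≈ -1.5096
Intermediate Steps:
a = -498
(306348 + a)/(-241092 + 38482) = (306348 - 498)/(-241092 + 38482) = 305850/(-202610) = 305850*(-1/202610) = -30585/20261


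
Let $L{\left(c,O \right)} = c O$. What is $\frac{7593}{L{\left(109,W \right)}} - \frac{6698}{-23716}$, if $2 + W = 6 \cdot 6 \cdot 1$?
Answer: $\frac{25612297}{10986437} \approx 2.3313$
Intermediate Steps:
$W = 34$ ($W = -2 + 6 \cdot 6 \cdot 1 = -2 + 36 \cdot 1 = -2 + 36 = 34$)
$L{\left(c,O \right)} = O c$
$\frac{7593}{L{\left(109,W \right)}} - \frac{6698}{-23716} = \frac{7593}{34 \cdot 109} - \frac{6698}{-23716} = \frac{7593}{3706} - - \frac{3349}{11858} = 7593 \cdot \frac{1}{3706} + \frac{3349}{11858} = \frac{7593}{3706} + \frac{3349}{11858} = \frac{25612297}{10986437}$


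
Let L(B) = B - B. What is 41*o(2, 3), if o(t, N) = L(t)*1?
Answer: 0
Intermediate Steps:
L(B) = 0
o(t, N) = 0 (o(t, N) = 0*1 = 0)
41*o(2, 3) = 41*0 = 0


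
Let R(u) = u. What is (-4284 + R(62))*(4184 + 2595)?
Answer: -28620938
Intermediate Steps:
(-4284 + R(62))*(4184 + 2595) = (-4284 + 62)*(4184 + 2595) = -4222*6779 = -28620938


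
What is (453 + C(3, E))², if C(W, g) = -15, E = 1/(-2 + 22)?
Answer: 191844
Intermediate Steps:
E = 1/20 ≈ 0.050000
(453 + C(3, E))² = (453 - 15)² = 438² = 191844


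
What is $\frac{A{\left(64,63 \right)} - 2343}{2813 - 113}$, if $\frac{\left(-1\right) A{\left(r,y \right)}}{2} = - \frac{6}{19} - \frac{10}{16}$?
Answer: $- \frac{7117}{8208} \approx -0.86708$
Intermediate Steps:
$A{\left(r,y \right)} = \frac{143}{76}$ ($A{\left(r,y \right)} = - 2 \left(- \frac{6}{19} - \frac{10}{16}\right) = - 2 \left(\left(-6\right) \frac{1}{19} - \frac{5}{8}\right) = - 2 \left(- \frac{6}{19} - \frac{5}{8}\right) = \left(-2\right) \left(- \frac{143}{152}\right) = \frac{143}{76}$)
$\frac{A{\left(64,63 \right)} - 2343}{2813 - 113} = \frac{\frac{143}{76} - 2343}{2813 - 113} = - \frac{177925}{76 \cdot 2700} = \left(- \frac{177925}{76}\right) \frac{1}{2700} = - \frac{7117}{8208}$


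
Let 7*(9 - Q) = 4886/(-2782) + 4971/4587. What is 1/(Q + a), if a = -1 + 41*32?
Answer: 14887873/19653422820 ≈ 0.00075752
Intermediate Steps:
a = 1311 (a = -1 + 1312 = 1311)
Q = 135421317/14887873 (Q = 9 - (4886/(-2782) + 4971/4587)/7 = 9 - (4886*(-1/2782) + 4971*(1/4587))/7 = 9 - (-2443/1391 + 1657/1529)/7 = 9 - 1/7*(-1430460/2126839) = 9 + 1430460/14887873 = 135421317/14887873 ≈ 9.0961)
1/(Q + a) = 1/(135421317/14887873 + 1311) = 1/(19653422820/14887873) = 14887873/19653422820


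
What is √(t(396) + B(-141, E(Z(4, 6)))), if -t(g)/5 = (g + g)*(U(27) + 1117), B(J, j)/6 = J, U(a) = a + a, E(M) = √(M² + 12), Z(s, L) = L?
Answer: 3*I*√515334 ≈ 2153.6*I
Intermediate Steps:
E(M) = √(12 + M²)
U(a) = 2*a
B(J, j) = 6*J
t(g) = -11710*g (t(g) = -5*(g + g)*(2*27 + 1117) = -5*2*g*(54 + 1117) = -5*2*g*1171 = -11710*g)
√(t(396) + B(-141, E(Z(4, 6)))) = √(-11710*396 + 6*(-141)) = √(-4637160 - 846) = √(-4638006) = 3*I*√515334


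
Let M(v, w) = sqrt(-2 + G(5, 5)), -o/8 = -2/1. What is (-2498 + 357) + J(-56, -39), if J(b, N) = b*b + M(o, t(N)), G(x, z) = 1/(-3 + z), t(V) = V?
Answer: 995 + I*sqrt(6)/2 ≈ 995.0 + 1.2247*I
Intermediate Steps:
o = 16 (o = -(-16)/1 = -(-16) = -8*(-2) = 16)
M(v, w) = I*sqrt(6)/2 (M(v, w) = sqrt(-2 + 1/(-3 + 5)) = sqrt(-2 + 1/2) = sqrt(-3/2) = I*sqrt(6)/2)
J(b, N) = b**2 + I*sqrt(6)/2 (J(b, N) = b*b + I*sqrt(6)/2 = b**2 + I*sqrt(6)/2)
(-2498 + 357) + J(-56, -39) = (-2498 + 357) + ((-56)**2 + I*sqrt(6)/2) = -2141 + (3136 + I*sqrt(6)/2) = 995 + I*sqrt(6)/2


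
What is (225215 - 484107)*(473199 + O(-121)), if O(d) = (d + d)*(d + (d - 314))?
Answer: -157341871892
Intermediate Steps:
O(d) = 2*d*(-314 + 2*d) (O(d) = (2*d)*(d + (-314 + d)) = (2*d)*(-314 + 2*d) = 2*d*(-314 + 2*d))
(225215 - 484107)*(473199 + O(-121)) = (225215 - 484107)*(473199 + 4*(-121)*(-157 - 121)) = -258892*(473199 + 4*(-121)*(-278)) = -258892*(473199 + 134552) = -258892*607751 = -157341871892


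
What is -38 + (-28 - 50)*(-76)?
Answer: 5890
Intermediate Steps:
-38 + (-28 - 50)*(-76) = -38 - 78*(-76) = -38 + 5928 = 5890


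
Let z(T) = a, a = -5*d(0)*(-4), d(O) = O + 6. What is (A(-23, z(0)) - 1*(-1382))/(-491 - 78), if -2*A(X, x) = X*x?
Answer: -2762/569 ≈ -4.8541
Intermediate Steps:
d(O) = 6 + O
a = 120 (a = -5*(6 + 0)*(-4) = -5*6*(-4) = -5*(-24) = -1*(-120) = 120)
z(T) = 120
A(X, x) = -X*x/2
(A(-23, z(0)) - 1*(-1382))/(-491 - 78) = (-½*(-23)*120 - 1*(-1382))/(-491 - 78) = (1380 + 1382)/(-569) = -1/569*2762 = -2762/569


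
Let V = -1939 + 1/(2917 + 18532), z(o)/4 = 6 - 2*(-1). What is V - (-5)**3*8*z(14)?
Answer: 644778390/21449 ≈ 30061.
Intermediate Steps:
z(o) = 32 (z(o) = 4*(6 - 2*(-1)) = 4*(6 + 2) = 4*8 = 32)
V = -41589610/21449 (V = -1939 + 1/21449 = -41589610/21449 ≈ -1939.0)
V - (-5)**3*8*z(14) = -41589610/21449 - (-5)**3*8*32 = -41589610/21449 - (-125)*256 = -41589610/21449 - 1*(-32000) = -41589610/21449 + 32000 = 644778390/21449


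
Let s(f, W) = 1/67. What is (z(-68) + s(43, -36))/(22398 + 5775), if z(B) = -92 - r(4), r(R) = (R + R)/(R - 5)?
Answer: -5627/1887591 ≈ -0.0029810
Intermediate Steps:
r(R) = 2*R/(-5 + R) (r(R) = (2*R)/(-5 + R) = 2*R/(-5 + R))
s(f, W) = 1/67
z(B) = -84 (z(B) = -92 - 2*4/(-5 + 4) = -92 - 2*4/(-1) = -92 - 2*4*(-1) = -92 - 1*(-8) = -92 + 8 = -84)
(z(-68) + s(43, -36))/(22398 + 5775) = (-84 + 1/67)/(22398 + 5775) = -5627/67/28173 = -5627/67*1/28173 = -5627/1887591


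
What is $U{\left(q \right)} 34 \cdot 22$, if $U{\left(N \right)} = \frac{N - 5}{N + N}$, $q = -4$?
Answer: $\frac{1683}{2} \approx 841.5$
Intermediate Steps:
$U{\left(N \right)} = \frac{-5 + N}{2 N}$
$U{\left(q \right)} 34 \cdot 22 = \frac{-5 - 4}{2 \left(-4\right)} 34 \cdot 22 = \frac{1}{2} \left(- \frac{1}{4}\right) \left(-9\right) 34 \cdot 22 = \frac{9}{8} \cdot 34 \cdot 22 = \frac{153}{4} \cdot 22 = \frac{1683}{2}$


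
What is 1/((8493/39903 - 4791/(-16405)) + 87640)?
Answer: 218202905/19123412761846 ≈ 1.1410e-5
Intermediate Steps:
1/((8493/39903 - 4791/(-16405)) + 87640) = 1/((8493*(1/39903) - 4791*(-1/16405)) + 87640) = 1/((2831/13301 + 4791/16405) + 87640) = 1/(110167646/218202905 + 87640) = 1/(19123412761846/218202905) = 218202905/19123412761846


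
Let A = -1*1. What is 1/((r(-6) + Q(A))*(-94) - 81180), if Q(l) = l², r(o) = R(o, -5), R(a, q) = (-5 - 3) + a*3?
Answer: -1/78830 ≈ -1.2686e-5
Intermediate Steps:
R(a, q) = -8 + 3*a
r(o) = -8 + 3*o
A = -1
1/((r(-6) + Q(A))*(-94) - 81180) = 1/(((-8 + 3*(-6)) + (-1)²)*(-94) - 81180) = 1/(((-8 - 18) + 1)*(-94) - 81180) = 1/((-26 + 1)*(-94) - 81180) = 1/(-25*(-94) - 81180) = 1/(2350 - 81180) = 1/(-78830) = -1/78830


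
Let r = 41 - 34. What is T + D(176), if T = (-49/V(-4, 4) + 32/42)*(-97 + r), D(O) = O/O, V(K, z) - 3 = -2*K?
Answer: 25667/77 ≈ 333.34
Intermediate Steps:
V(K, z) = 3 - 2*K
r = 7
D(O) = 1
T = 25590/77 (T = (-49/(3 - 2*(-4)) + 32/42)*(-97 + 7) = (-49/(3 + 8) + 32*(1/42))*(-90) = (-49/11 + 16/21)*(-90) = -853/231*(-90) = 25590/77 ≈ 332.34)
T + D(176) = 25590/77 + 1 = 25667/77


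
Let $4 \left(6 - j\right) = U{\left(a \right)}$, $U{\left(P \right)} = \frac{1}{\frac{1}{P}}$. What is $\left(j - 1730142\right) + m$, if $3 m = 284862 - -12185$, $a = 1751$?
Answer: $- \frac{19578697}{12} \approx -1.6316 \cdot 10^{6}$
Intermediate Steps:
$U{\left(P \right)} = P$
$j = - \frac{1727}{4}$ ($j = 6 - \frac{1751}{4} = - \frac{1727}{4} \approx -431.75$)
$m = \frac{297047}{3}$ ($m = \frac{284862 - -12185}{3} = \frac{284862 + 12185}{3} = \frac{1}{3} \cdot 297047 = \frac{297047}{3} \approx 99016.0$)
$\left(j - 1730142\right) + m = \left(- \frac{1727}{4} - 1730142\right) + \frac{297047}{3} = - \frac{6922295}{4} + \frac{297047}{3} = - \frac{19578697}{12}$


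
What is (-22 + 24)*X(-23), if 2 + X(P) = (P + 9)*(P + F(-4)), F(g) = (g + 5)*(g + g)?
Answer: 864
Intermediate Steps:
F(g) = 2*g*(5 + g) (F(g) = (5 + g)*(2*g) = 2*g*(5 + g))
X(P) = -2 + (-8 + P)*(9 + P) (X(P) = -2 + (P + 9)*(P + 2*(-4)*(5 - 4)) = -2 + (9 + P)*(P + 2*(-4)*1) = -2 + (9 + P)*(P - 8) = -2 + (9 + P)*(-8 + P) = -2 + (-8 + P)*(9 + P))
(-22 + 24)*X(-23) = (-22 + 24)*(-74 - 23 + (-23)²) = 2*(-74 - 23 + 529) = 2*432 = 864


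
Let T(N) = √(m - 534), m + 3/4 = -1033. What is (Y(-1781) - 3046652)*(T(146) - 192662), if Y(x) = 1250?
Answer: 586733240124 - 1522701*I*√6271 ≈ 5.8673e+11 - 1.2058e+8*I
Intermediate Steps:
m = -4135/4 (m = -¾ - 1033 = -4135/4 ≈ -1033.8)
T(N) = I*√6271/2 (T(N) = √(-4135/4 - 534) = √(-6271/4) = I*√6271/2)
(Y(-1781) - 3046652)*(T(146) - 192662) = (1250 - 3046652)*(I*√6271/2 - 192662) = -3045402*(-192662 + I*√6271/2) = 586733240124 - 1522701*I*√6271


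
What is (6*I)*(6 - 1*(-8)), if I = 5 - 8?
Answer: -252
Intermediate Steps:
I = -3
(6*I)*(6 - 1*(-8)) = (6*(-3))*(6 - 1*(-8)) = -18*(6 + 8) = -18*14 = -252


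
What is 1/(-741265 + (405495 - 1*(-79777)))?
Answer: -1/255993 ≈ -3.9064e-6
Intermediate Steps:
1/(-741265 + (405495 - 1*(-79777))) = 1/(-741265 + (405495 + 79777)) = 1/(-741265 + 485272) = 1/(-255993) = -1/255993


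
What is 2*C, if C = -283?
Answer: -566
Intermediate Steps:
2*C = 2*(-283) = -566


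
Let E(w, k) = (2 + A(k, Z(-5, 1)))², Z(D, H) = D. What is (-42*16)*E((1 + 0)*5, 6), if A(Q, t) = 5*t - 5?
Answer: -526848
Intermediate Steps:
A(Q, t) = -5 + 5*t
E(w, k) = 784 (E(w, k) = (2 + (-5 + 5*(-5)))² = (2 + (-5 - 25))² = (2 - 30)² = (-28)² = 784)
(-42*16)*E((1 + 0)*5, 6) = -42*16*784 = -672*784 = -526848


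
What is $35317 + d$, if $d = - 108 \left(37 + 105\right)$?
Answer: $19981$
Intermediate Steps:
$d = -15336$ ($d = \left(-108\right) 142 = -15336$)
$35317 + d = 35317 - 15336 = 19981$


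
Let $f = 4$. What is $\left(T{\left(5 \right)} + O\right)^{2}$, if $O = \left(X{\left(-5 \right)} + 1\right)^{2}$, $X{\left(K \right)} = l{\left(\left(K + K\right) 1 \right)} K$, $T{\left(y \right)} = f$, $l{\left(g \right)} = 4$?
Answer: $133225$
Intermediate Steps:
$T{\left(y \right)} = 4$
$X{\left(K \right)} = 4 K$
$O = 361$ ($O = \left(4 \left(-5\right) + 1\right)^{2} = \left(-20 + 1\right)^{2} = \left(-19\right)^{2} = 361$)
$\left(T{\left(5 \right)} + O\right)^{2} = \left(4 + 361\right)^{2} = 365^{2} = 133225$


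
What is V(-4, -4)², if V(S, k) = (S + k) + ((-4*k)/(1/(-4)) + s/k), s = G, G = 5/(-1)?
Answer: 80089/16 ≈ 5005.6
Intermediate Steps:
G = -5 (G = 5*(-1) = -5)
s = -5
V(S, k) = S - 5/k + 17*k (V(S, k) = (S + k) + ((-4*k)/(1/(-4)) - 5/k) = (S + k) + ((-4*k)/(-¼) - 5/k) = (S + k) + (-4*k*(-4) - 5/k) = (S + k) + (16*k - 5/k) = (S + k) + (-5/k + 16*k) = S - 5/k + 17*k)
V(-4, -4)² = (-4 - 5/(-4) + 17*(-4))² = (-4 - 5*(-¼) - 68)² = (-4 + 5/4 - 68)² = (-283/4)² = 80089/16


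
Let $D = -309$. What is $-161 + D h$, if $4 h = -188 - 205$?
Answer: $\frac{120793}{4} \approx 30198.0$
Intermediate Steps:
$h = - \frac{393}{4}$ ($h = \frac{-188 - 205}{4} = \frac{1}{4} \left(-393\right) = - \frac{393}{4} \approx -98.25$)
$-161 + D h = -161 - - \frac{121437}{4} = -161 + \frac{121437}{4} = \frac{120793}{4}$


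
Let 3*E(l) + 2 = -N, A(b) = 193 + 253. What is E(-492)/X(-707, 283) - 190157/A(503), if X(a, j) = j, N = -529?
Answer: -161208251/378654 ≈ -425.74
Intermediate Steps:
A(b) = 446
E(l) = 527/3 (E(l) = -2/3 + (-1*(-529))/3 = -2/3 + (1/3)*529 = -2/3 + 529/3 = 527/3)
E(-492)/X(-707, 283) - 190157/A(503) = (527/3)/283 - 190157/446 = (527/3)*(1/283) - 190157*1/446 = 527/849 - 190157/446 = -161208251/378654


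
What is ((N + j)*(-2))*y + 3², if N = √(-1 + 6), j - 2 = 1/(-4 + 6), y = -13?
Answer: 74 + 26*√5 ≈ 132.14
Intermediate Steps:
j = 5/2 (j = 2 + 1/(-4 + 6) = 2 + 1/2 = 2 + ½ = 5/2 ≈ 2.5000)
N = √5 ≈ 2.2361
((N + j)*(-2))*y + 3² = ((√5 + 5/2)*(-2))*(-13) + 3² = ((5/2 + √5)*(-2))*(-13) + 9 = (-5 - 2*√5)*(-13) + 9 = (65 + 26*√5) + 9 = 74 + 26*√5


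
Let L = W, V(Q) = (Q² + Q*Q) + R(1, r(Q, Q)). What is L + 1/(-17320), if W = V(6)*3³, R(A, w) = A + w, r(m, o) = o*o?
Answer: 50972759/17320 ≈ 2943.0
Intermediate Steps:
r(m, o) = o²
V(Q) = 1 + 3*Q² (V(Q) = (Q² + Q*Q) + (1 + Q²) = (Q² + Q²) + (1 + Q²) = 2*Q² + (1 + Q²) = 1 + 3*Q²)
W = 2943 (W = (1 + 3*6²)*3³ = (1 + 3*36)*27 = (1 + 108)*27 = 109*27 = 2943)
L = 2943
L + 1/(-17320) = 2943 + 1/(-17320) = 2943 - 1/17320 = 50972759/17320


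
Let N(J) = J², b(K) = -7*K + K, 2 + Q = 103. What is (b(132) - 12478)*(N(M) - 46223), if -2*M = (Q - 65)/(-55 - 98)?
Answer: 177266538610/289 ≈ 6.1338e+8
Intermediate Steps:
Q = 101 (Q = -2 + 103 = 101)
b(K) = -6*K
M = 2/17 (M = -(101 - 65)/(2*(-55 - 98)) = -18/(-153) = -18*(-1)/153 = -½*(-4/17) = 2/17 ≈ 0.11765)
(b(132) - 12478)*(N(M) - 46223) = (-6*132 - 12478)*((2/17)² - 46223) = (-792 - 12478)*(4/289 - 46223) = -13270*(-13358443/289) = 177266538610/289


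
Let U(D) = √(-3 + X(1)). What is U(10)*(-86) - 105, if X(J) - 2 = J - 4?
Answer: -105 - 172*I ≈ -105.0 - 172.0*I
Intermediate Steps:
X(J) = -2 + J (X(J) = 2 + (J - 4) = 2 + (-4 + J) = -2 + J)
U(D) = 2*I (U(D) = √(-3 + (-2 + 1)) = √(-3 - 1) = √(-4) = 2*I)
U(10)*(-86) - 105 = (2*I)*(-86) - 105 = -172*I - 105 = -105 - 172*I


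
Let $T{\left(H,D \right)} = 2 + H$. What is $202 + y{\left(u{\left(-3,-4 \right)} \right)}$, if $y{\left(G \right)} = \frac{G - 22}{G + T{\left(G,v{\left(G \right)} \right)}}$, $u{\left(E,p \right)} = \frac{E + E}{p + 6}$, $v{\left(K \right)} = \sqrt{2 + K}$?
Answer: $\frac{833}{4} \approx 208.25$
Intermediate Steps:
$u{\left(E,p \right)} = \frac{2 E}{6 + p}$
$y{\left(G \right)} = \frac{-22 + G}{2 + 2 G}$ ($y{\left(G \right)} = \frac{G - 22}{G + \left(2 + G\right)} = \frac{-22 + G}{2 + 2 G}$)
$202 + y{\left(u{\left(-3,-4 \right)} \right)} = 202 + \frac{-22 + 2 \left(-3\right) \frac{1}{6 - 4}}{2 \left(1 + 2 \left(-3\right) \frac{1}{6 - 4}\right)} = 202 + \frac{-22 + 2 \left(-3\right) \frac{1}{2}}{2 \left(1 + 2 \left(-3\right) \frac{1}{2}\right)} = 202 + \frac{-22 - 3}{2 \left(1 - 3\right)} = 202 + \frac{1}{2} \frac{1}{-2} \left(-25\right) = 202 + \frac{1}{2} \left(- \frac{1}{2}\right) \left(-25\right) = 202 + \frac{25}{4} = \frac{833}{4}$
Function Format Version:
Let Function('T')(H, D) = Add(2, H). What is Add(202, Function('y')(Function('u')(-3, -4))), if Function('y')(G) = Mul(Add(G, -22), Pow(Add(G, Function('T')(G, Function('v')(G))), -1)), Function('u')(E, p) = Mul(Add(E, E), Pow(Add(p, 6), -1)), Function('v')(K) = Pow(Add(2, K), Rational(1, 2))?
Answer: Rational(833, 4) ≈ 208.25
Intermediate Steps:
Function('u')(E, p) = Mul(2, E, Pow(Add(6, p), -1)) (Function('u')(E, p) = Mul(Mul(2, E), Pow(Add(6, p), -1)) = Mul(2, E, Pow(Add(6, p), -1)))
Function('y')(G) = Mul(Pow(Add(2, Mul(2, G)), -1), Add(-22, G)) (Function('y')(G) = Mul(Add(G, -22), Pow(Add(G, Add(2, G)), -1)) = Mul(Add(-22, G), Pow(Add(2, Mul(2, G)), -1)) = Mul(Pow(Add(2, Mul(2, G)), -1), Add(-22, G)))
Add(202, Function('y')(Function('u')(-3, -4))) = Add(202, Mul(Rational(1, 2), Pow(Add(1, Mul(2, -3, Pow(Add(6, -4), -1))), -1), Add(-22, Mul(2, -3, Pow(Add(6, -4), -1))))) = Add(202, Mul(Rational(1, 2), Pow(Add(1, Mul(2, -3, Pow(2, -1))), -1), Add(-22, Mul(2, -3, Pow(2, -1))))) = Add(202, Mul(Rational(1, 2), Pow(Add(1, Mul(2, -3, Rational(1, 2))), -1), Add(-22, Mul(2, -3, Rational(1, 2))))) = Add(202, Mul(Rational(1, 2), Pow(Add(1, -3), -1), Add(-22, -3))) = Add(202, Mul(Rational(1, 2), Pow(-2, -1), -25)) = Add(202, Mul(Rational(1, 2), Rational(-1, 2), -25)) = Add(202, Rational(25, 4)) = Rational(833, 4)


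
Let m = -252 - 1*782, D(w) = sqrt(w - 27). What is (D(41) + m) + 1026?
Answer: -8 + sqrt(14) ≈ -4.2583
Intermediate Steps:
D(w) = sqrt(-27 + w)
m = -1034 (m = -252 - 782 = -1034)
(D(41) + m) + 1026 = (sqrt(-27 + 41) - 1034) + 1026 = (sqrt(14) - 1034) + 1026 = (-1034 + sqrt(14)) + 1026 = -8 + sqrt(14)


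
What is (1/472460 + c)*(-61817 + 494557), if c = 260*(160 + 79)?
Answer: 635233421644437/23623 ≈ 2.6890e+10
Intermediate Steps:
c = 62140 (c = 260*239 = 62140)
(1/472460 + c)*(-61817 + 494557) = (1/472460 + 62140)*(-61817 + 494557) = (1/472460 + 62140)*432740 = (29358664401/472460)*432740 = 635233421644437/23623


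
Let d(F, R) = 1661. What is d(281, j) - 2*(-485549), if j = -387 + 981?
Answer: 972759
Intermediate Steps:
j = 594
d(281, j) - 2*(-485549) = 1661 - 2*(-485549) = 1661 + 971098 = 972759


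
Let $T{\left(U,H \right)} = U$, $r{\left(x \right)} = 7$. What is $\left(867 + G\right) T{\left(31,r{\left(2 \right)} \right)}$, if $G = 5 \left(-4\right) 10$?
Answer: $20677$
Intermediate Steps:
$G = -200$ ($G = \left(-20\right) 10 = -200$)
$\left(867 + G\right) T{\left(31,r{\left(2 \right)} \right)} = \left(867 - 200\right) 31 = 667 \cdot 31 = 20677$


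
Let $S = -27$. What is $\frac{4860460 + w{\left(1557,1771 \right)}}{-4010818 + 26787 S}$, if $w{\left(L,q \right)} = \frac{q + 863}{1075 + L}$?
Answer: $- \frac{278102899}{270870964} \approx -1.0267$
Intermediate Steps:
$w{\left(L,q \right)} = \frac{863 + q}{1075 + L}$
$\frac{4860460 + w{\left(1557,1771 \right)}}{-4010818 + 26787 S} = \frac{4860460 + \frac{863 + 1771}{1075 + 1557}}{-4010818 + 26787 \left(-27\right)} = \frac{4860460 + \frac{1}{2632} \cdot 2634}{-4010818 - 723249} = \frac{4860460 + \frac{1}{2632} \cdot 2634}{-4734067} = \left(4860460 + \frac{1317}{1316}\right) \left(- \frac{1}{4734067}\right) = \frac{6396366677}{1316} \left(- \frac{1}{4734067}\right) = - \frac{278102899}{270870964}$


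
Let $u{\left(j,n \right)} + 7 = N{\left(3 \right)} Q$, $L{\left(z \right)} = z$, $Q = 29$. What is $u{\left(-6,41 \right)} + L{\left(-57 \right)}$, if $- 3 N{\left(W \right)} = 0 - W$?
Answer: $-35$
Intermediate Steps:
$N{\left(W \right)} = \frac{W}{3}$ ($N{\left(W \right)} = - \frac{0 - W}{3} = - \frac{\left(-1\right) W}{3} = \frac{W}{3}$)
$u{\left(j,n \right)} = 22$ ($u{\left(j,n \right)} = -7 + \frac{1}{3} \cdot 3 \cdot 29 = -7 + 1 \cdot 29 = -7 + 29 = 22$)
$u{\left(-6,41 \right)} + L{\left(-57 \right)} = 22 - 57 = -35$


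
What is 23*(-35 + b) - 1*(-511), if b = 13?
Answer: 5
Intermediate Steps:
23*(-35 + b) - 1*(-511) = 23*(-35 + 13) - 1*(-511) = 23*(-22) + 511 = -506 + 511 = 5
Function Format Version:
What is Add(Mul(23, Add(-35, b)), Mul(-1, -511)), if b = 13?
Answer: 5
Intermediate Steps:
Add(Mul(23, Add(-35, b)), Mul(-1, -511)) = Add(Mul(23, Add(-35, 13)), Mul(-1, -511)) = Add(Mul(23, -22), 511) = Add(-506, 511) = 5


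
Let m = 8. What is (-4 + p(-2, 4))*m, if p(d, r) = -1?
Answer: -40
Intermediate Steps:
(-4 + p(-2, 4))*m = (-4 - 1)*8 = -5*8 = -40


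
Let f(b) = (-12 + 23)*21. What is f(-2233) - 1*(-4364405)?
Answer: 4364636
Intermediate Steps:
f(b) = 231 (f(b) = 11*21 = 231)
f(-2233) - 1*(-4364405) = 231 - 1*(-4364405) = 231 + 4364405 = 4364636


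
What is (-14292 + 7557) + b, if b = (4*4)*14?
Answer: -6511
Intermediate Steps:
b = 224 (b = 16*14 = 224)
(-14292 + 7557) + b = (-14292 + 7557) + 224 = -6735 + 224 = -6511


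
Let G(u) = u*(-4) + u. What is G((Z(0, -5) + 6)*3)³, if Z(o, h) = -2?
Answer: -46656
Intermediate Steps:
G(u) = -3*u (G(u) = -4*u + u = -3*u)
G((Z(0, -5) + 6)*3)³ = (-3*(-2 + 6)*3)³ = (-12*3)³ = (-3*12)³ = (-36)³ = -46656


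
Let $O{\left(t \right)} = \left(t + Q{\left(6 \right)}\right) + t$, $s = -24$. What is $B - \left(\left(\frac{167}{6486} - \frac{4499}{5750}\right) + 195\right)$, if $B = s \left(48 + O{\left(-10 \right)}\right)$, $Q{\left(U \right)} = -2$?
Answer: $- \frac{331695383}{405375} \approx -818.24$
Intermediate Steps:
$O{\left(t \right)} = -2 + 2 t$ ($O{\left(t \right)} = \left(t - 2\right) + t = \left(-2 + t\right) + t = -2 + 2 t$)
$B = -624$ ($B = - 24 \left(48 + \left(-2 + 2 \left(-10\right)\right)\right) = - 24 \left(48 - 22\right) = \left(-24\right) 26 = -624$)
$B - \left(\left(\frac{167}{6486} - \frac{4499}{5750}\right) + 195\right) = -624 - \left(\left(\frac{167}{6486} - \frac{4499}{5750}\right) + 195\right) = -624 - \left(- \frac{306742}{405375} + 195\right) = -624 - \frac{78741383}{405375} = - \frac{331695383}{405375}$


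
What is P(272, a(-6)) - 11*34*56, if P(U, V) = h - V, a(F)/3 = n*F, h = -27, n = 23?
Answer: -20557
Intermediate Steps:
a(F) = 69*F (a(F) = 3*(23*F) = 69*F)
P(U, V) = -27 - V
P(272, a(-6)) - 11*34*56 = (-27 - 69*(-6)) - 11*34*56 = (-27 - 1*(-414)) - 374*56 = (-27 + 414) - 20944 = 387 - 20944 = -20557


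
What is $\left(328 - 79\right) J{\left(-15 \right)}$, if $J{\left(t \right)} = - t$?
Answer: $3735$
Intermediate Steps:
$\left(328 - 79\right) J{\left(-15 \right)} = \left(328 - 79\right) \left(\left(-1\right) \left(-15\right)\right) = 249 \cdot 15 = 3735$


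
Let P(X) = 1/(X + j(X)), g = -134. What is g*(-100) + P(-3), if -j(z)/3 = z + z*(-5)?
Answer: 522599/39 ≈ 13400.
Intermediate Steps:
j(z) = 12*z (j(z) = -3*(z + z*(-5)) = -3*(z - 5*z) = -(-12)*z = 12*z)
P(X) = 1/(13*X) (P(X) = 1/(X + 12*X) = 1/(13*X))
g*(-100) + P(-3) = -134*(-100) + (1/13)/(-3) = 13400 + (1/13)*(-1/3) = 13400 - 1/39 = 522599/39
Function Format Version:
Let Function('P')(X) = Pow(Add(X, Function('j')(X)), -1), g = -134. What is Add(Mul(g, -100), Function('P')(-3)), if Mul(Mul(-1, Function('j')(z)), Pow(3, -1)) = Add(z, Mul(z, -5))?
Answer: Rational(522599, 39) ≈ 13400.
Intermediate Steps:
Function('j')(z) = Mul(12, z) (Function('j')(z) = Mul(-3, Add(z, Mul(z, -5))) = Mul(-3, Add(z, Mul(-5, z))) = Mul(-3, Mul(-4, z)) = Mul(12, z))
Function('P')(X) = Mul(Rational(1, 13), Pow(X, -1)) (Function('P')(X) = Pow(Add(X, Mul(12, X)), -1) = Pow(Mul(13, X), -1) = Mul(Rational(1, 13), Pow(X, -1)))
Add(Mul(g, -100), Function('P')(-3)) = Add(Mul(-134, -100), Mul(Rational(1, 13), Pow(-3, -1))) = Add(13400, Mul(Rational(1, 13), Rational(-1, 3))) = Add(13400, Rational(-1, 39)) = Rational(522599, 39)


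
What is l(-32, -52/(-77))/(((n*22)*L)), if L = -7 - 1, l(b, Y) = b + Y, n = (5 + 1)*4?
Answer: 201/27104 ≈ 0.0074159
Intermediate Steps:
n = 24 (n = 6*4 = 24)
l(b, Y) = Y + b
L = -8
l(-32, -52/(-77))/(((n*22)*L)) = (-52/(-77) - 32)/(((24*22)*(-8))) = (-52*(-1/77) - 32)/((528*(-8))) = (52/77 - 32)/(-4224) = -2412/77*(-1/4224) = 201/27104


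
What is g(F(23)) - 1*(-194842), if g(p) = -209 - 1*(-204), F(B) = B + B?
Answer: 194837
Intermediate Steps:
F(B) = 2*B
g(p) = -5 (g(p) = -209 + 204 = -5)
g(F(23)) - 1*(-194842) = -5 - 1*(-194842) = -5 + 194842 = 194837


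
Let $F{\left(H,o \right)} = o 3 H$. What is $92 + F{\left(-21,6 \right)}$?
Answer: $-286$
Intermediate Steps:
$F{\left(H,o \right)} = 3 H o$
$92 + F{\left(-21,6 \right)} = 92 + 3 \left(-21\right) 6 = 92 - 378 = -286$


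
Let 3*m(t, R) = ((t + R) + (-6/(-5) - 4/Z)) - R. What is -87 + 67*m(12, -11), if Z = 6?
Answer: 8681/45 ≈ 192.91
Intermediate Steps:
m(t, R) = 8/45 + t/3 (m(t, R) = (((t + R) + (-6/(-5) - 4/6)) - R)/3 = (((R + t) + (-6*(-⅕) - 4*⅙)) - R)/3 = (((R + t) + (6/5 - ⅔)) - R)/3 = (((R + t) + 8/15) - R)/3 = ((8/15 + R + t) - R)/3 = (8/15 + t)/3 = 8/45 + t/3)
-87 + 67*m(12, -11) = -87 + 67*(8/45 + (⅓)*12) = -87 + 67*(8/45 + 4) = -87 + 67*(188/45) = -87 + 12596/45 = 8681/45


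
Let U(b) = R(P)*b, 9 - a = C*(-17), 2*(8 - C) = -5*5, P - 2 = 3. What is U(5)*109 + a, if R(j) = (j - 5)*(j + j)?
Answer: 715/2 ≈ 357.50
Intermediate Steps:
P = 5 (P = 2 + 3 = 5)
C = 41/2 (C = 8 - (-5)*5/2 = 8 - ½*(-25) = 8 + 25/2 = 41/2 ≈ 20.500)
R(j) = 2*j*(-5 + j) (R(j) = (-5 + j)*(2*j) = 2*j*(-5 + j))
a = 715/2 (a = 9 - 41*(-17)/2 = 9 - 1*(-697/2) = 9 + 697/2 = 715/2 ≈ 357.50)
U(b) = 0 (U(b) = (2*5*(-5 + 5))*b = (2*5*0)*b = 0*b = 0)
U(5)*109 + a = 0*109 + 715/2 = 0 + 715/2 = 715/2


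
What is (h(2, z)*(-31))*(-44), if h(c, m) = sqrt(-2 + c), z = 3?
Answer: 0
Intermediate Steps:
(h(2, z)*(-31))*(-44) = (sqrt(-2 + 2)*(-31))*(-44) = (sqrt(0)*(-31))*(-44) = (0*(-31))*(-44) = 0*(-44) = 0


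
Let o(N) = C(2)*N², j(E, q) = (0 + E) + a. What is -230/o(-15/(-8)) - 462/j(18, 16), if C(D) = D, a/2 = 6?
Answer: -433/9 ≈ -48.111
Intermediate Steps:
a = 12 (a = 2*6 = 12)
j(E, q) = 12 + E (j(E, q) = (0 + E) + 12 = E + 12 = 12 + E)
o(N) = 2*N²
-230/o(-15/(-8)) - 462/j(18, 16) = -230/(2*(-15/(-8))²) - 462/(12 + 18) = -230/(2*(-15*(-⅛))²) - 462/30 = -230/(2*(15/8)²) - 462*1/30 = -230/(2*(225/64)) - 77/5 = -230/225/32 - 77/5 = -230*32/225 - 77/5 = -1472/45 - 77/5 = -433/9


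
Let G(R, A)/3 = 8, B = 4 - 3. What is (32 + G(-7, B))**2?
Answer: 3136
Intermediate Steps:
B = 1
G(R, A) = 24 (G(R, A) = 3*8 = 24)
(32 + G(-7, B))**2 = (32 + 24)**2 = 56**2 = 3136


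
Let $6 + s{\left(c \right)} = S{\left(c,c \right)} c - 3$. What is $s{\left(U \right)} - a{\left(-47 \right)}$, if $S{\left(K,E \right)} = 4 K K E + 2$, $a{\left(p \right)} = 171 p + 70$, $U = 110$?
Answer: $585648178$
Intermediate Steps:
$a{\left(p \right)} = 70 + 171 p$
$S{\left(K,E \right)} = 2 + 4 E K^{2}$ ($S{\left(K,E \right)} = 4 K^{2} E + 2 = 4 E K^{2} + 2 = 2 + 4 E K^{2}$)
$s{\left(c \right)} = -9 + c \left(2 + 4 c^{3}\right)$ ($s{\left(c \right)} = -6 + \left(\left(2 + 4 c c^{2}\right) c - 3\right) = -6 + \left(\left(2 + 4 c^{3}\right) c - 3\right) = -6 + \left(c \left(2 + 4 c^{3}\right) - 3\right) = -6 + \left(-3 + c \left(2 + 4 c^{3}\right)\right) = -9 + c \left(2 + 4 c^{3}\right)$)
$s{\left(U \right)} - a{\left(-47 \right)} = \left(-9 + 2 \cdot 110 + 4 \cdot 110^{4}\right) - \left(70 + 171 \left(-47\right)\right) = \left(-9 + 220 + 4 \cdot 146410000\right) - \left(70 - 8037\right) = \left(-9 + 220 + 585640000\right) - -7967 = 585640211 + 7967 = 585648178$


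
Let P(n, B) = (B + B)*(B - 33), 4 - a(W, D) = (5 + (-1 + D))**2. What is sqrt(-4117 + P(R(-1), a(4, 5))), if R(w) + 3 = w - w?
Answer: sqrt(12823) ≈ 113.24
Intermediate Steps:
R(w) = -3 (R(w) = -3 + (w - w) = -3 + 0 = -3)
a(W, D) = 4 - (4 + D)**2 (a(W, D) = 4 - (5 + (-1 + D))**2 = 4 - (4 + D)**2)
P(n, B) = 2*B*(-33 + B) (P(n, B) = (2*B)*(-33 + B) = 2*B*(-33 + B))
sqrt(-4117 + P(R(-1), a(4, 5))) = sqrt(-4117 + 2*(4 - (4 + 5)**2)*(-33 + (4 - (4 + 5)**2))) = sqrt(-4117 + 2*(4 - 1*9**2)*(-33 + (4 - 1*9**2))) = sqrt(-4117 + 2*(4 - 1*81)*(-33 + (4 - 1*81))) = sqrt(-4117 + 2*(4 - 81)*(-33 + (4 - 81))) = sqrt(-4117 + 2*(-77)*(-33 - 77)) = sqrt(-4117 + 2*(-77)*(-110)) = sqrt(-4117 + 16940) = sqrt(12823)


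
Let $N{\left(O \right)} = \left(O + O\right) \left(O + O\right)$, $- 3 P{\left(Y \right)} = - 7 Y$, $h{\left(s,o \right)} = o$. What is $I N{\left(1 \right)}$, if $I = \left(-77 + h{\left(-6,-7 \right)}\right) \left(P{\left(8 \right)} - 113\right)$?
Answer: $31696$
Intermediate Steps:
$P{\left(Y \right)} = \frac{7 Y}{3}$ ($P{\left(Y \right)} = - \frac{\left(-7\right) Y}{3} = \frac{7 Y}{3}$)
$N{\left(O \right)} = 4 O^{2}$ ($N{\left(O \right)} = 2 O 2 O = 4 O^{2}$)
$I = 7924$ ($I = \left(-77 - 7\right) \left(\frac{7}{3} \cdot 8 - 113\right) = - 84 \left(\frac{56}{3} - 113\right) = \left(-84\right) \left(- \frac{283}{3}\right) = 7924$)
$I N{\left(1 \right)} = 7924 \cdot 4 \cdot 1^{2} = 7924 \cdot 4 \cdot 1 = 7924 \cdot 4 = 31696$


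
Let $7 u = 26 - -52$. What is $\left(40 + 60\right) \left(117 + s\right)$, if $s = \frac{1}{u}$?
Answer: $\frac{456650}{39} \approx 11709.0$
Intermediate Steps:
$u = \frac{78}{7}$ ($u = \frac{26 - -52}{7} = \frac{26 + 52}{7} = \frac{1}{7} \cdot 78 = \frac{78}{7} \approx 11.143$)
$s = \frac{7}{78}$ ($s = \frac{1}{\frac{78}{7}} = \frac{7}{78} \approx 0.089744$)
$\left(40 + 60\right) \left(117 + s\right) = \left(40 + 60\right) \left(117 + \frac{7}{78}\right) = 100 \cdot \frac{9133}{78} = \frac{456650}{39}$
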